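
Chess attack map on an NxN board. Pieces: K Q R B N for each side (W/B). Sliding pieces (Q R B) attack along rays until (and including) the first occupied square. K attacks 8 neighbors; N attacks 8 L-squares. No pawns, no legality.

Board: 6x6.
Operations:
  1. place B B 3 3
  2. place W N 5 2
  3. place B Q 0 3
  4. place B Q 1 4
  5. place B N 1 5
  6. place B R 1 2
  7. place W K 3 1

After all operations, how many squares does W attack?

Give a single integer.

Answer: 11

Derivation:
Op 1: place BB@(3,3)
Op 2: place WN@(5,2)
Op 3: place BQ@(0,3)
Op 4: place BQ@(1,4)
Op 5: place BN@(1,5)
Op 6: place BR@(1,2)
Op 7: place WK@(3,1)
Per-piece attacks for W:
  WK@(3,1): attacks (3,2) (3,0) (4,1) (2,1) (4,2) (4,0) (2,2) (2,0)
  WN@(5,2): attacks (4,4) (3,3) (4,0) (3,1)
Union (11 distinct): (2,0) (2,1) (2,2) (3,0) (3,1) (3,2) (3,3) (4,0) (4,1) (4,2) (4,4)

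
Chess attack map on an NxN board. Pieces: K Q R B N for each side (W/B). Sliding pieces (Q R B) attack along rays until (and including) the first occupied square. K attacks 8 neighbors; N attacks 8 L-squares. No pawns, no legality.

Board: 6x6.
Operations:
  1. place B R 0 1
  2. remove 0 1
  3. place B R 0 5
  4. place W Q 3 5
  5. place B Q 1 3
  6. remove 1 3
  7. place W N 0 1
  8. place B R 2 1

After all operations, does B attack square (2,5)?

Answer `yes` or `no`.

Answer: yes

Derivation:
Op 1: place BR@(0,1)
Op 2: remove (0,1)
Op 3: place BR@(0,5)
Op 4: place WQ@(3,5)
Op 5: place BQ@(1,3)
Op 6: remove (1,3)
Op 7: place WN@(0,1)
Op 8: place BR@(2,1)
Per-piece attacks for B:
  BR@(0,5): attacks (0,4) (0,3) (0,2) (0,1) (1,5) (2,5) (3,5) [ray(0,-1) blocked at (0,1); ray(1,0) blocked at (3,5)]
  BR@(2,1): attacks (2,2) (2,3) (2,4) (2,5) (2,0) (3,1) (4,1) (5,1) (1,1) (0,1) [ray(-1,0) blocked at (0,1)]
B attacks (2,5): yes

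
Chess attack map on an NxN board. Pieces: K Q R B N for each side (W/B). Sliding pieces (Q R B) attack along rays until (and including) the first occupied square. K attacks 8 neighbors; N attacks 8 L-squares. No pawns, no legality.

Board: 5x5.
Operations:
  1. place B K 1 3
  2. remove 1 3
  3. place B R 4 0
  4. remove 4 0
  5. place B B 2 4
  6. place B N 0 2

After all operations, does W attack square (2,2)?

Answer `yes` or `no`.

Op 1: place BK@(1,3)
Op 2: remove (1,3)
Op 3: place BR@(4,0)
Op 4: remove (4,0)
Op 5: place BB@(2,4)
Op 6: place BN@(0,2)
Per-piece attacks for W:
W attacks (2,2): no

Answer: no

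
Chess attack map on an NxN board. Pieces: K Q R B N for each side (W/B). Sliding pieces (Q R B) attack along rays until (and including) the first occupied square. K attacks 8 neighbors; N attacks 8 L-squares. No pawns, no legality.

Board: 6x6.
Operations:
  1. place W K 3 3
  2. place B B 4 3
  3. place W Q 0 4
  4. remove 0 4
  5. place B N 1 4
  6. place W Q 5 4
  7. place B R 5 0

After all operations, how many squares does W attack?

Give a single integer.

Op 1: place WK@(3,3)
Op 2: place BB@(4,3)
Op 3: place WQ@(0,4)
Op 4: remove (0,4)
Op 5: place BN@(1,4)
Op 6: place WQ@(5,4)
Op 7: place BR@(5,0)
Per-piece attacks for W:
  WK@(3,3): attacks (3,4) (3,2) (4,3) (2,3) (4,4) (4,2) (2,4) (2,2)
  WQ@(5,4): attacks (5,5) (5,3) (5,2) (5,1) (5,0) (4,4) (3,4) (2,4) (1,4) (4,5) (4,3) [ray(0,-1) blocked at (5,0); ray(-1,0) blocked at (1,4); ray(-1,-1) blocked at (4,3)]
Union (15 distinct): (1,4) (2,2) (2,3) (2,4) (3,2) (3,4) (4,2) (4,3) (4,4) (4,5) (5,0) (5,1) (5,2) (5,3) (5,5)

Answer: 15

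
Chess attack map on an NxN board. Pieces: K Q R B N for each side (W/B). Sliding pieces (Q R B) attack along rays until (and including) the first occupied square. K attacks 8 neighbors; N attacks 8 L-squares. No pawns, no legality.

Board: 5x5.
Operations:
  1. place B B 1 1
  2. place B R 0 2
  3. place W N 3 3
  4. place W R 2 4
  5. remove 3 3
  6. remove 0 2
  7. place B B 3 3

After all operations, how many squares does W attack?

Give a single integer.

Op 1: place BB@(1,1)
Op 2: place BR@(0,2)
Op 3: place WN@(3,3)
Op 4: place WR@(2,4)
Op 5: remove (3,3)
Op 6: remove (0,2)
Op 7: place BB@(3,3)
Per-piece attacks for W:
  WR@(2,4): attacks (2,3) (2,2) (2,1) (2,0) (3,4) (4,4) (1,4) (0,4)
Union (8 distinct): (0,4) (1,4) (2,0) (2,1) (2,2) (2,3) (3,4) (4,4)

Answer: 8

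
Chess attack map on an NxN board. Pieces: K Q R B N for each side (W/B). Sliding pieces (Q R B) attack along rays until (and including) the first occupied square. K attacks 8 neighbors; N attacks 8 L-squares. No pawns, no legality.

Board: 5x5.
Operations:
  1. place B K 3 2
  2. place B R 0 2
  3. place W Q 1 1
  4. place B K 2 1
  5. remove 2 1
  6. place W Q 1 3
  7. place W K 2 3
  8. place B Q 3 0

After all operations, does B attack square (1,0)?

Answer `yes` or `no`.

Op 1: place BK@(3,2)
Op 2: place BR@(0,2)
Op 3: place WQ@(1,1)
Op 4: place BK@(2,1)
Op 5: remove (2,1)
Op 6: place WQ@(1,3)
Op 7: place WK@(2,3)
Op 8: place BQ@(3,0)
Per-piece attacks for B:
  BR@(0,2): attacks (0,3) (0,4) (0,1) (0,0) (1,2) (2,2) (3,2) [ray(1,0) blocked at (3,2)]
  BQ@(3,0): attacks (3,1) (3,2) (4,0) (2,0) (1,0) (0,0) (4,1) (2,1) (1,2) (0,3) [ray(0,1) blocked at (3,2)]
  BK@(3,2): attacks (3,3) (3,1) (4,2) (2,2) (4,3) (4,1) (2,3) (2,1)
B attacks (1,0): yes

Answer: yes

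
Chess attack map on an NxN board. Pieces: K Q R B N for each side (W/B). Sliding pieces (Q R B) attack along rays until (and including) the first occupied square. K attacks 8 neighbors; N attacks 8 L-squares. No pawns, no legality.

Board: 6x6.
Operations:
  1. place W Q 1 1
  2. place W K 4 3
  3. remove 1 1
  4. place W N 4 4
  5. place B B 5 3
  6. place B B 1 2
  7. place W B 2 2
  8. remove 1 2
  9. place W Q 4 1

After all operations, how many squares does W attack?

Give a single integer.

Op 1: place WQ@(1,1)
Op 2: place WK@(4,3)
Op 3: remove (1,1)
Op 4: place WN@(4,4)
Op 5: place BB@(5,3)
Op 6: place BB@(1,2)
Op 7: place WB@(2,2)
Op 8: remove (1,2)
Op 9: place WQ@(4,1)
Per-piece attacks for W:
  WB@(2,2): attacks (3,3) (4,4) (3,1) (4,0) (1,3) (0,4) (1,1) (0,0) [ray(1,1) blocked at (4,4)]
  WQ@(4,1): attacks (4,2) (4,3) (4,0) (5,1) (3,1) (2,1) (1,1) (0,1) (5,2) (5,0) (3,2) (2,3) (1,4) (0,5) (3,0) [ray(0,1) blocked at (4,3)]
  WK@(4,3): attacks (4,4) (4,2) (5,3) (3,3) (5,4) (5,2) (3,4) (3,2)
  WN@(4,4): attacks (2,5) (5,2) (3,2) (2,3)
Union (24 distinct): (0,0) (0,1) (0,4) (0,5) (1,1) (1,3) (1,4) (2,1) (2,3) (2,5) (3,0) (3,1) (3,2) (3,3) (3,4) (4,0) (4,2) (4,3) (4,4) (5,0) (5,1) (5,2) (5,3) (5,4)

Answer: 24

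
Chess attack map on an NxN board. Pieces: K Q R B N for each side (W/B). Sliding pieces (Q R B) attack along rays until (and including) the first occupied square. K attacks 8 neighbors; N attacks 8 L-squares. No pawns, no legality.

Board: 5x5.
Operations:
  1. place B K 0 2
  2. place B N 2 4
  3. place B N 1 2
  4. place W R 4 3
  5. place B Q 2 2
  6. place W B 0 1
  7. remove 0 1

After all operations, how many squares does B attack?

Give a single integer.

Op 1: place BK@(0,2)
Op 2: place BN@(2,4)
Op 3: place BN@(1,2)
Op 4: place WR@(4,3)
Op 5: place BQ@(2,2)
Op 6: place WB@(0,1)
Op 7: remove (0,1)
Per-piece attacks for B:
  BK@(0,2): attacks (0,3) (0,1) (1,2) (1,3) (1,1)
  BN@(1,2): attacks (2,4) (3,3) (0,4) (2,0) (3,1) (0,0)
  BQ@(2,2): attacks (2,3) (2,4) (2,1) (2,0) (3,2) (4,2) (1,2) (3,3) (4,4) (3,1) (4,0) (1,3) (0,4) (1,1) (0,0) [ray(0,1) blocked at (2,4); ray(-1,0) blocked at (1,2)]
  BN@(2,4): attacks (3,2) (4,3) (1,2) (0,3)
Union (18 distinct): (0,0) (0,1) (0,3) (0,4) (1,1) (1,2) (1,3) (2,0) (2,1) (2,3) (2,4) (3,1) (3,2) (3,3) (4,0) (4,2) (4,3) (4,4)

Answer: 18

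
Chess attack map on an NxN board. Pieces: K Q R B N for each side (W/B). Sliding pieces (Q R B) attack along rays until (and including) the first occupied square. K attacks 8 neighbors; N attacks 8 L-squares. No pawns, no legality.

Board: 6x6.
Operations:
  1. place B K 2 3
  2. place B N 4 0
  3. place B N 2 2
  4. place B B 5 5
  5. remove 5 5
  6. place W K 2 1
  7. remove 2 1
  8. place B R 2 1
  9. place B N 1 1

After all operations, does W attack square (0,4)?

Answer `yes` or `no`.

Op 1: place BK@(2,3)
Op 2: place BN@(4,0)
Op 3: place BN@(2,2)
Op 4: place BB@(5,5)
Op 5: remove (5,5)
Op 6: place WK@(2,1)
Op 7: remove (2,1)
Op 8: place BR@(2,1)
Op 9: place BN@(1,1)
Per-piece attacks for W:
W attacks (0,4): no

Answer: no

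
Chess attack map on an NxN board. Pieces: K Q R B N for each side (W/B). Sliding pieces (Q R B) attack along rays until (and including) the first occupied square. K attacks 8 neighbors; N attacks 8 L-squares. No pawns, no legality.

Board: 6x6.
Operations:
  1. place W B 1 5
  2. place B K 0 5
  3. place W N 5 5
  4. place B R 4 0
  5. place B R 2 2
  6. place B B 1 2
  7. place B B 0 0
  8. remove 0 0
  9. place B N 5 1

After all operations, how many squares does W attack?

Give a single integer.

Op 1: place WB@(1,5)
Op 2: place BK@(0,5)
Op 3: place WN@(5,5)
Op 4: place BR@(4,0)
Op 5: place BR@(2,2)
Op 6: place BB@(1,2)
Op 7: place BB@(0,0)
Op 8: remove (0,0)
Op 9: place BN@(5,1)
Per-piece attacks for W:
  WB@(1,5): attacks (2,4) (3,3) (4,2) (5,1) (0,4) [ray(1,-1) blocked at (5,1)]
  WN@(5,5): attacks (4,3) (3,4)
Union (7 distinct): (0,4) (2,4) (3,3) (3,4) (4,2) (4,3) (5,1)

Answer: 7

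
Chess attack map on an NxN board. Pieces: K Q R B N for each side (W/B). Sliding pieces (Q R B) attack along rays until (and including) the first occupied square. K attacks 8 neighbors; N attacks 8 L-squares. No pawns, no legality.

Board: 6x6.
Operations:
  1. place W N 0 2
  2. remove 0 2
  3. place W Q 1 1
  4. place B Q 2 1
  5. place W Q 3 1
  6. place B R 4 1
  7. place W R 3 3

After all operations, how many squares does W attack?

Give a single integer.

Op 1: place WN@(0,2)
Op 2: remove (0,2)
Op 3: place WQ@(1,1)
Op 4: place BQ@(2,1)
Op 5: place WQ@(3,1)
Op 6: place BR@(4,1)
Op 7: place WR@(3,3)
Per-piece attacks for W:
  WQ@(1,1): attacks (1,2) (1,3) (1,4) (1,5) (1,0) (2,1) (0,1) (2,2) (3,3) (2,0) (0,2) (0,0) [ray(1,0) blocked at (2,1); ray(1,1) blocked at (3,3)]
  WQ@(3,1): attacks (3,2) (3,3) (3,0) (4,1) (2,1) (4,2) (5,3) (4,0) (2,2) (1,3) (0,4) (2,0) [ray(0,1) blocked at (3,3); ray(1,0) blocked at (4,1); ray(-1,0) blocked at (2,1)]
  WR@(3,3): attacks (3,4) (3,5) (3,2) (3,1) (4,3) (5,3) (2,3) (1,3) (0,3) [ray(0,-1) blocked at (3,1)]
Union (25 distinct): (0,0) (0,1) (0,2) (0,3) (0,4) (1,0) (1,2) (1,3) (1,4) (1,5) (2,0) (2,1) (2,2) (2,3) (3,0) (3,1) (3,2) (3,3) (3,4) (3,5) (4,0) (4,1) (4,2) (4,3) (5,3)

Answer: 25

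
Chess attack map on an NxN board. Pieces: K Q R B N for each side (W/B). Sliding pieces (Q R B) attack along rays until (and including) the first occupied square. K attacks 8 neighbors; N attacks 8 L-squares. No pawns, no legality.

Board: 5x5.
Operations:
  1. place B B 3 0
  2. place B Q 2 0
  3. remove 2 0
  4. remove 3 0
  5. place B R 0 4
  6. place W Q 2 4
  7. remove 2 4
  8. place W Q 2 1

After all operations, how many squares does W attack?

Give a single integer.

Answer: 14

Derivation:
Op 1: place BB@(3,0)
Op 2: place BQ@(2,0)
Op 3: remove (2,0)
Op 4: remove (3,0)
Op 5: place BR@(0,4)
Op 6: place WQ@(2,4)
Op 7: remove (2,4)
Op 8: place WQ@(2,1)
Per-piece attacks for W:
  WQ@(2,1): attacks (2,2) (2,3) (2,4) (2,0) (3,1) (4,1) (1,1) (0,1) (3,2) (4,3) (3,0) (1,2) (0,3) (1,0)
Union (14 distinct): (0,1) (0,3) (1,0) (1,1) (1,2) (2,0) (2,2) (2,3) (2,4) (3,0) (3,1) (3,2) (4,1) (4,3)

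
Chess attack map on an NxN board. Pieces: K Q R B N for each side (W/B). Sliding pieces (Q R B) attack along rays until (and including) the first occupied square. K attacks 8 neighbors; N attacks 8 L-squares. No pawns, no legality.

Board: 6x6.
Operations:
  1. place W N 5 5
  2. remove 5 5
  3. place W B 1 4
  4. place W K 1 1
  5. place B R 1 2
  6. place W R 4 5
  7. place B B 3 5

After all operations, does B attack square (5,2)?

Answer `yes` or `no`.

Op 1: place WN@(5,5)
Op 2: remove (5,5)
Op 3: place WB@(1,4)
Op 4: place WK@(1,1)
Op 5: place BR@(1,2)
Op 6: place WR@(4,5)
Op 7: place BB@(3,5)
Per-piece attacks for B:
  BR@(1,2): attacks (1,3) (1,4) (1,1) (2,2) (3,2) (4,2) (5,2) (0,2) [ray(0,1) blocked at (1,4); ray(0,-1) blocked at (1,1)]
  BB@(3,5): attacks (4,4) (5,3) (2,4) (1,3) (0,2)
B attacks (5,2): yes

Answer: yes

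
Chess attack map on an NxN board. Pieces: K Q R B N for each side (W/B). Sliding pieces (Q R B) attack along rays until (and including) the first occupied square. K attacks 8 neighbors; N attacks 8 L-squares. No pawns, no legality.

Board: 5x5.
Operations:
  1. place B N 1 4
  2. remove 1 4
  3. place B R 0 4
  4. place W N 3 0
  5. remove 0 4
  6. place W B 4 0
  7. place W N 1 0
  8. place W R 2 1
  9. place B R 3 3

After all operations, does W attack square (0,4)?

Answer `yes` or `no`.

Op 1: place BN@(1,4)
Op 2: remove (1,4)
Op 3: place BR@(0,4)
Op 4: place WN@(3,0)
Op 5: remove (0,4)
Op 6: place WB@(4,0)
Op 7: place WN@(1,0)
Op 8: place WR@(2,1)
Op 9: place BR@(3,3)
Per-piece attacks for W:
  WN@(1,0): attacks (2,2) (3,1) (0,2)
  WR@(2,1): attacks (2,2) (2,3) (2,4) (2,0) (3,1) (4,1) (1,1) (0,1)
  WN@(3,0): attacks (4,2) (2,2) (1,1)
  WB@(4,0): attacks (3,1) (2,2) (1,3) (0,4)
W attacks (0,4): yes

Answer: yes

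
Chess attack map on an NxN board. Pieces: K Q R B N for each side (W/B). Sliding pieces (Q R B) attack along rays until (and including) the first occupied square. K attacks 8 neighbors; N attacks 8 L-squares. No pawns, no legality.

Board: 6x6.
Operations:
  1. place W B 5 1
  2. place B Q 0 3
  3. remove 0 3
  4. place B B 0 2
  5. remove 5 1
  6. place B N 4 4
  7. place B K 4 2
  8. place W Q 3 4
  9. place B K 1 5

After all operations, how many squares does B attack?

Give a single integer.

Op 1: place WB@(5,1)
Op 2: place BQ@(0,3)
Op 3: remove (0,3)
Op 4: place BB@(0,2)
Op 5: remove (5,1)
Op 6: place BN@(4,4)
Op 7: place BK@(4,2)
Op 8: place WQ@(3,4)
Op 9: place BK@(1,5)
Per-piece attacks for B:
  BB@(0,2): attacks (1,3) (2,4) (3,5) (1,1) (2,0)
  BK@(1,5): attacks (1,4) (2,5) (0,5) (2,4) (0,4)
  BK@(4,2): attacks (4,3) (4,1) (5,2) (3,2) (5,3) (5,1) (3,3) (3,1)
  BN@(4,4): attacks (2,5) (5,2) (3,2) (2,3)
Union (18 distinct): (0,4) (0,5) (1,1) (1,3) (1,4) (2,0) (2,3) (2,4) (2,5) (3,1) (3,2) (3,3) (3,5) (4,1) (4,3) (5,1) (5,2) (5,3)

Answer: 18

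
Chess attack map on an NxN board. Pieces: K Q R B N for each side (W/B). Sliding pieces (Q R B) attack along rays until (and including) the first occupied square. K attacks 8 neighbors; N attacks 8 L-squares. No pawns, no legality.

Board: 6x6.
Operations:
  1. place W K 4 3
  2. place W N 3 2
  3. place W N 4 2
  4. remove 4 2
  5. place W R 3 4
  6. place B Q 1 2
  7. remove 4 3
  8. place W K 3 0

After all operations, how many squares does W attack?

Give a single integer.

Op 1: place WK@(4,3)
Op 2: place WN@(3,2)
Op 3: place WN@(4,2)
Op 4: remove (4,2)
Op 5: place WR@(3,4)
Op 6: place BQ@(1,2)
Op 7: remove (4,3)
Op 8: place WK@(3,0)
Per-piece attacks for W:
  WK@(3,0): attacks (3,1) (4,0) (2,0) (4,1) (2,1)
  WN@(3,2): attacks (4,4) (5,3) (2,4) (1,3) (4,0) (5,1) (2,0) (1,1)
  WR@(3,4): attacks (3,5) (3,3) (3,2) (4,4) (5,4) (2,4) (1,4) (0,4) [ray(0,-1) blocked at (3,2)]
Union (17 distinct): (0,4) (1,1) (1,3) (1,4) (2,0) (2,1) (2,4) (3,1) (3,2) (3,3) (3,5) (4,0) (4,1) (4,4) (5,1) (5,3) (5,4)

Answer: 17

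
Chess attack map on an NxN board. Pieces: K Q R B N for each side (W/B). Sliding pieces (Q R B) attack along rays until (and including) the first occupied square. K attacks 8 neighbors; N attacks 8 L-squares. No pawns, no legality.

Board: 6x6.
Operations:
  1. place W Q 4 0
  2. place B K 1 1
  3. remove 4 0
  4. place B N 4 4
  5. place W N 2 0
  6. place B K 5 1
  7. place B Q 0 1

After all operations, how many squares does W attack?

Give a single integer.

Answer: 4

Derivation:
Op 1: place WQ@(4,0)
Op 2: place BK@(1,1)
Op 3: remove (4,0)
Op 4: place BN@(4,4)
Op 5: place WN@(2,0)
Op 6: place BK@(5,1)
Op 7: place BQ@(0,1)
Per-piece attacks for W:
  WN@(2,0): attacks (3,2) (4,1) (1,2) (0,1)
Union (4 distinct): (0,1) (1,2) (3,2) (4,1)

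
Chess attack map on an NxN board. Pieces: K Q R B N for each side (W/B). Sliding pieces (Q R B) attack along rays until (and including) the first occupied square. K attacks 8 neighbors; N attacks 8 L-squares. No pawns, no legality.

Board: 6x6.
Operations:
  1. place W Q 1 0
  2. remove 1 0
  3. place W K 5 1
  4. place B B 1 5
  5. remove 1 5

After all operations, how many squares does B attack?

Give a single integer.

Op 1: place WQ@(1,0)
Op 2: remove (1,0)
Op 3: place WK@(5,1)
Op 4: place BB@(1,5)
Op 5: remove (1,5)
Per-piece attacks for B:
Union (0 distinct): (none)

Answer: 0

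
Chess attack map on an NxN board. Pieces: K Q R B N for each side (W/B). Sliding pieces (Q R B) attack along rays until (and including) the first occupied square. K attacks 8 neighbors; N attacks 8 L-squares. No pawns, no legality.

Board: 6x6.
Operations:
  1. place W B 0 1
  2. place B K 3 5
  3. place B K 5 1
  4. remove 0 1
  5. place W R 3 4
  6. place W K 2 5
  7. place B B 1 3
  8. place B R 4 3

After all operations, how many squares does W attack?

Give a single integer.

Answer: 12

Derivation:
Op 1: place WB@(0,1)
Op 2: place BK@(3,5)
Op 3: place BK@(5,1)
Op 4: remove (0,1)
Op 5: place WR@(3,4)
Op 6: place WK@(2,5)
Op 7: place BB@(1,3)
Op 8: place BR@(4,3)
Per-piece attacks for W:
  WK@(2,5): attacks (2,4) (3,5) (1,5) (3,4) (1,4)
  WR@(3,4): attacks (3,5) (3,3) (3,2) (3,1) (3,0) (4,4) (5,4) (2,4) (1,4) (0,4) [ray(0,1) blocked at (3,5)]
Union (12 distinct): (0,4) (1,4) (1,5) (2,4) (3,0) (3,1) (3,2) (3,3) (3,4) (3,5) (4,4) (5,4)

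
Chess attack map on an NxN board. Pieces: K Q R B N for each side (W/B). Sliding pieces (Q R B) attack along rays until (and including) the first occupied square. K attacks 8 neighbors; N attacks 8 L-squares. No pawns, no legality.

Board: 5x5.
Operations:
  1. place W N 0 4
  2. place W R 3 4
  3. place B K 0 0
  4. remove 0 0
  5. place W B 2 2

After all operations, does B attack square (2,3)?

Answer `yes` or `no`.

Answer: no

Derivation:
Op 1: place WN@(0,4)
Op 2: place WR@(3,4)
Op 3: place BK@(0,0)
Op 4: remove (0,0)
Op 5: place WB@(2,2)
Per-piece attacks for B:
B attacks (2,3): no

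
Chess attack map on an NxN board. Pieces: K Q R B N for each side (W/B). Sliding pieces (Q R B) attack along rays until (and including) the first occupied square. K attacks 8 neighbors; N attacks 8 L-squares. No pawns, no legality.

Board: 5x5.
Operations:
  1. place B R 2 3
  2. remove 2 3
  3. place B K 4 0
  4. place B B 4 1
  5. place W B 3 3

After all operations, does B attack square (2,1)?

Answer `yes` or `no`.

Op 1: place BR@(2,3)
Op 2: remove (2,3)
Op 3: place BK@(4,0)
Op 4: place BB@(4,1)
Op 5: place WB@(3,3)
Per-piece attacks for B:
  BK@(4,0): attacks (4,1) (3,0) (3,1)
  BB@(4,1): attacks (3,2) (2,3) (1,4) (3,0)
B attacks (2,1): no

Answer: no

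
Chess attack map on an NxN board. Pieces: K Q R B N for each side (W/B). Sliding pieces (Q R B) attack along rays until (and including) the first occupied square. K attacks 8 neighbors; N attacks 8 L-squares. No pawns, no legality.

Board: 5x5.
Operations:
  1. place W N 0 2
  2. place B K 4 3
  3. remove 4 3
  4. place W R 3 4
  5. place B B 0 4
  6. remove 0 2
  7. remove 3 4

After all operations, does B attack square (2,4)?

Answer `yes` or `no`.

Op 1: place WN@(0,2)
Op 2: place BK@(4,3)
Op 3: remove (4,3)
Op 4: place WR@(3,4)
Op 5: place BB@(0,4)
Op 6: remove (0,2)
Op 7: remove (3,4)
Per-piece attacks for B:
  BB@(0,4): attacks (1,3) (2,2) (3,1) (4,0)
B attacks (2,4): no

Answer: no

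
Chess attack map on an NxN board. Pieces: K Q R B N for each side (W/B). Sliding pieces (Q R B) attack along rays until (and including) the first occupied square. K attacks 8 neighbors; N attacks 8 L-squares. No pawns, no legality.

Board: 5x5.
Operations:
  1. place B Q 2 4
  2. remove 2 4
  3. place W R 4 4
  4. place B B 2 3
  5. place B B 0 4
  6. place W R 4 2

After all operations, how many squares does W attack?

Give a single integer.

Op 1: place BQ@(2,4)
Op 2: remove (2,4)
Op 3: place WR@(4,4)
Op 4: place BB@(2,3)
Op 5: place BB@(0,4)
Op 6: place WR@(4,2)
Per-piece attacks for W:
  WR@(4,2): attacks (4,3) (4,4) (4,1) (4,0) (3,2) (2,2) (1,2) (0,2) [ray(0,1) blocked at (4,4)]
  WR@(4,4): attacks (4,3) (4,2) (3,4) (2,4) (1,4) (0,4) [ray(0,-1) blocked at (4,2); ray(-1,0) blocked at (0,4)]
Union (13 distinct): (0,2) (0,4) (1,2) (1,4) (2,2) (2,4) (3,2) (3,4) (4,0) (4,1) (4,2) (4,3) (4,4)

Answer: 13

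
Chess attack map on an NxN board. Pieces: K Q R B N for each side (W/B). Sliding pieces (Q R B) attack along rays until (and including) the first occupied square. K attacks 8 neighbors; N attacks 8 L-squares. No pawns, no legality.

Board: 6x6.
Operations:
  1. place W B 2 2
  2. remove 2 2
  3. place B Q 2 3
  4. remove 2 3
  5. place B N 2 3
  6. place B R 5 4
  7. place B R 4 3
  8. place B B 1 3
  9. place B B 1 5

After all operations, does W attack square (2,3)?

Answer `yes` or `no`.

Op 1: place WB@(2,2)
Op 2: remove (2,2)
Op 3: place BQ@(2,3)
Op 4: remove (2,3)
Op 5: place BN@(2,3)
Op 6: place BR@(5,4)
Op 7: place BR@(4,3)
Op 8: place BB@(1,3)
Op 9: place BB@(1,5)
Per-piece attacks for W:
W attacks (2,3): no

Answer: no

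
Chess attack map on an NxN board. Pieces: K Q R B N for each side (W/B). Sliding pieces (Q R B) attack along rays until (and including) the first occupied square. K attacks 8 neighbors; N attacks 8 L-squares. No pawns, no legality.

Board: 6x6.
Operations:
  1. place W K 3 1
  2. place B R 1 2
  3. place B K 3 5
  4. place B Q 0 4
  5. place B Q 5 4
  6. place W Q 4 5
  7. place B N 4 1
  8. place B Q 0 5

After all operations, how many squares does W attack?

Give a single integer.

Op 1: place WK@(3,1)
Op 2: place BR@(1,2)
Op 3: place BK@(3,5)
Op 4: place BQ@(0,4)
Op 5: place BQ@(5,4)
Op 6: place WQ@(4,5)
Op 7: place BN@(4,1)
Op 8: place BQ@(0,5)
Per-piece attacks for W:
  WK@(3,1): attacks (3,2) (3,0) (4,1) (2,1) (4,2) (4,0) (2,2) (2,0)
  WQ@(4,5): attacks (4,4) (4,3) (4,2) (4,1) (5,5) (3,5) (5,4) (3,4) (2,3) (1,2) [ray(0,-1) blocked at (4,1); ray(-1,0) blocked at (3,5); ray(1,-1) blocked at (5,4); ray(-1,-1) blocked at (1,2)]
Union (16 distinct): (1,2) (2,0) (2,1) (2,2) (2,3) (3,0) (3,2) (3,4) (3,5) (4,0) (4,1) (4,2) (4,3) (4,4) (5,4) (5,5)

Answer: 16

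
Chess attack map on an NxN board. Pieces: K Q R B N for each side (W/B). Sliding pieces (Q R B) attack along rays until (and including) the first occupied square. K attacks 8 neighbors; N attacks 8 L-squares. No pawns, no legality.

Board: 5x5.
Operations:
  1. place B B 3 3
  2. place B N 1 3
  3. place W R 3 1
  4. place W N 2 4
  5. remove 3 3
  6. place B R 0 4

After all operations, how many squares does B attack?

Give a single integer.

Op 1: place BB@(3,3)
Op 2: place BN@(1,3)
Op 3: place WR@(3,1)
Op 4: place WN@(2,4)
Op 5: remove (3,3)
Op 6: place BR@(0,4)
Per-piece attacks for B:
  BR@(0,4): attacks (0,3) (0,2) (0,1) (0,0) (1,4) (2,4) [ray(1,0) blocked at (2,4)]
  BN@(1,3): attacks (3,4) (2,1) (3,2) (0,1)
Union (9 distinct): (0,0) (0,1) (0,2) (0,3) (1,4) (2,1) (2,4) (3,2) (3,4)

Answer: 9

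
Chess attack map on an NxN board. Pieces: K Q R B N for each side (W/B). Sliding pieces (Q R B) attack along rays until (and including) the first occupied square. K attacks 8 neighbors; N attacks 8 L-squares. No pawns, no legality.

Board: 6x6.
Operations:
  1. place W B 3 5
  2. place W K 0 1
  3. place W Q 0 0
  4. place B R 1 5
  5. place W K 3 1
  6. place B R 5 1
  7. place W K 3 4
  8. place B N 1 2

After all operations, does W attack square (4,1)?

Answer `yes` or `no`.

Op 1: place WB@(3,5)
Op 2: place WK@(0,1)
Op 3: place WQ@(0,0)
Op 4: place BR@(1,5)
Op 5: place WK@(3,1)
Op 6: place BR@(5,1)
Op 7: place WK@(3,4)
Op 8: place BN@(1,2)
Per-piece attacks for W:
  WQ@(0,0): attacks (0,1) (1,0) (2,0) (3,0) (4,0) (5,0) (1,1) (2,2) (3,3) (4,4) (5,5) [ray(0,1) blocked at (0,1)]
  WK@(0,1): attacks (0,2) (0,0) (1,1) (1,2) (1,0)
  WK@(3,1): attacks (3,2) (3,0) (4,1) (2,1) (4,2) (4,0) (2,2) (2,0)
  WK@(3,4): attacks (3,5) (3,3) (4,4) (2,4) (4,5) (4,3) (2,5) (2,3)
  WB@(3,5): attacks (4,4) (5,3) (2,4) (1,3) (0,2)
W attacks (4,1): yes

Answer: yes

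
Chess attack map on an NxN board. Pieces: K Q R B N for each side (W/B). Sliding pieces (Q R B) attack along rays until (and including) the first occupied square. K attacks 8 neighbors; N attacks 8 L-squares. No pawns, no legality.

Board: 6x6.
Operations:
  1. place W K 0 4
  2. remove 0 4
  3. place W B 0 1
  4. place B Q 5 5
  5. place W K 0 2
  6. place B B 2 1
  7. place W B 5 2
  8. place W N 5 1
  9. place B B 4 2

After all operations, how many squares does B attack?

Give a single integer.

Answer: 23

Derivation:
Op 1: place WK@(0,4)
Op 2: remove (0,4)
Op 3: place WB@(0,1)
Op 4: place BQ@(5,5)
Op 5: place WK@(0,2)
Op 6: place BB@(2,1)
Op 7: place WB@(5,2)
Op 8: place WN@(5,1)
Op 9: place BB@(4,2)
Per-piece attacks for B:
  BB@(2,1): attacks (3,2) (4,3) (5,4) (3,0) (1,2) (0,3) (1,0)
  BB@(4,2): attacks (5,3) (5,1) (3,3) (2,4) (1,5) (3,1) (2,0) [ray(1,-1) blocked at (5,1)]
  BQ@(5,5): attacks (5,4) (5,3) (5,2) (4,5) (3,5) (2,5) (1,5) (0,5) (4,4) (3,3) (2,2) (1,1) (0,0) [ray(0,-1) blocked at (5,2)]
Union (23 distinct): (0,0) (0,3) (0,5) (1,0) (1,1) (1,2) (1,5) (2,0) (2,2) (2,4) (2,5) (3,0) (3,1) (3,2) (3,3) (3,5) (4,3) (4,4) (4,5) (5,1) (5,2) (5,3) (5,4)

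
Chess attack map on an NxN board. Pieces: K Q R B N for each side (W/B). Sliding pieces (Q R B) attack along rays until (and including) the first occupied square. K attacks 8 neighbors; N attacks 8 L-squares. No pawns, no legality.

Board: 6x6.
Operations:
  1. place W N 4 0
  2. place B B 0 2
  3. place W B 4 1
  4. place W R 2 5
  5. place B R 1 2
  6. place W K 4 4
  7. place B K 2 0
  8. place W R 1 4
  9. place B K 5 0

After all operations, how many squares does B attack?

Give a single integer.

Op 1: place WN@(4,0)
Op 2: place BB@(0,2)
Op 3: place WB@(4,1)
Op 4: place WR@(2,5)
Op 5: place BR@(1,2)
Op 6: place WK@(4,4)
Op 7: place BK@(2,0)
Op 8: place WR@(1,4)
Op 9: place BK@(5,0)
Per-piece attacks for B:
  BB@(0,2): attacks (1,3) (2,4) (3,5) (1,1) (2,0) [ray(1,-1) blocked at (2,0)]
  BR@(1,2): attacks (1,3) (1,4) (1,1) (1,0) (2,2) (3,2) (4,2) (5,2) (0,2) [ray(0,1) blocked at (1,4); ray(-1,0) blocked at (0,2)]
  BK@(2,0): attacks (2,1) (3,0) (1,0) (3,1) (1,1)
  BK@(5,0): attacks (5,1) (4,0) (4,1)
Union (18 distinct): (0,2) (1,0) (1,1) (1,3) (1,4) (2,0) (2,1) (2,2) (2,4) (3,0) (3,1) (3,2) (3,5) (4,0) (4,1) (4,2) (5,1) (5,2)

Answer: 18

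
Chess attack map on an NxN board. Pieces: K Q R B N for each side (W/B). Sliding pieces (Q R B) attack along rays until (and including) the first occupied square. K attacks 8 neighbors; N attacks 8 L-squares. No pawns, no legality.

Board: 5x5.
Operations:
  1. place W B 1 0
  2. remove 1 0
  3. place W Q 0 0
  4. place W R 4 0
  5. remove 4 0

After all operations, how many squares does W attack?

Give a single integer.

Op 1: place WB@(1,0)
Op 2: remove (1,0)
Op 3: place WQ@(0,0)
Op 4: place WR@(4,0)
Op 5: remove (4,0)
Per-piece attacks for W:
  WQ@(0,0): attacks (0,1) (0,2) (0,3) (0,4) (1,0) (2,0) (3,0) (4,0) (1,1) (2,2) (3,3) (4,4)
Union (12 distinct): (0,1) (0,2) (0,3) (0,4) (1,0) (1,1) (2,0) (2,2) (3,0) (3,3) (4,0) (4,4)

Answer: 12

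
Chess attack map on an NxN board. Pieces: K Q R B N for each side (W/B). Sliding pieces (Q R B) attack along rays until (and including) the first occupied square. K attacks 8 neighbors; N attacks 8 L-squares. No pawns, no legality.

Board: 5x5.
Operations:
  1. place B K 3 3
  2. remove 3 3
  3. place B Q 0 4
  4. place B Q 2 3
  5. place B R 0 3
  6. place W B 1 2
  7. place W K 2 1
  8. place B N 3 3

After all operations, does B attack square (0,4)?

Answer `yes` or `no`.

Answer: yes

Derivation:
Op 1: place BK@(3,3)
Op 2: remove (3,3)
Op 3: place BQ@(0,4)
Op 4: place BQ@(2,3)
Op 5: place BR@(0,3)
Op 6: place WB@(1,2)
Op 7: place WK@(2,1)
Op 8: place BN@(3,3)
Per-piece attacks for B:
  BR@(0,3): attacks (0,4) (0,2) (0,1) (0,0) (1,3) (2,3) [ray(0,1) blocked at (0,4); ray(1,0) blocked at (2,3)]
  BQ@(0,4): attacks (0,3) (1,4) (2,4) (3,4) (4,4) (1,3) (2,2) (3,1) (4,0) [ray(0,-1) blocked at (0,3)]
  BQ@(2,3): attacks (2,4) (2,2) (2,1) (3,3) (1,3) (0,3) (3,4) (3,2) (4,1) (1,4) (1,2) [ray(0,-1) blocked at (2,1); ray(1,0) blocked at (3,3); ray(-1,0) blocked at (0,3); ray(-1,-1) blocked at (1,2)]
  BN@(3,3): attacks (1,4) (4,1) (2,1) (1,2)
B attacks (0,4): yes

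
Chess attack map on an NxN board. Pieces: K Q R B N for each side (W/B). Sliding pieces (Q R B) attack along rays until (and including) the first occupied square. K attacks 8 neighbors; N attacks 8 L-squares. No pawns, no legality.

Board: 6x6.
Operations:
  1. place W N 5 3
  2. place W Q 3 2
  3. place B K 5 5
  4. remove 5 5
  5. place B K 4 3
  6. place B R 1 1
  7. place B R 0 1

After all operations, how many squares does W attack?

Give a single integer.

Answer: 20

Derivation:
Op 1: place WN@(5,3)
Op 2: place WQ@(3,2)
Op 3: place BK@(5,5)
Op 4: remove (5,5)
Op 5: place BK@(4,3)
Op 6: place BR@(1,1)
Op 7: place BR@(0,1)
Per-piece attacks for W:
  WQ@(3,2): attacks (3,3) (3,4) (3,5) (3,1) (3,0) (4,2) (5,2) (2,2) (1,2) (0,2) (4,3) (4,1) (5,0) (2,3) (1,4) (0,5) (2,1) (1,0) [ray(1,1) blocked at (4,3)]
  WN@(5,3): attacks (4,5) (3,4) (4,1) (3,2)
Union (20 distinct): (0,2) (0,5) (1,0) (1,2) (1,4) (2,1) (2,2) (2,3) (3,0) (3,1) (3,2) (3,3) (3,4) (3,5) (4,1) (4,2) (4,3) (4,5) (5,0) (5,2)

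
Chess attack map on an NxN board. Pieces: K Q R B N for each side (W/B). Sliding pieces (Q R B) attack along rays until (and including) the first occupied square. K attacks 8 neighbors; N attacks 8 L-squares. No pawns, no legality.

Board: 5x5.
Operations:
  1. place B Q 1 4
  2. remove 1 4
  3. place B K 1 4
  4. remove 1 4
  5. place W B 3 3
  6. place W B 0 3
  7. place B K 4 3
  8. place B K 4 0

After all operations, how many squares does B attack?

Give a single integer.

Op 1: place BQ@(1,4)
Op 2: remove (1,4)
Op 3: place BK@(1,4)
Op 4: remove (1,4)
Op 5: place WB@(3,3)
Op 6: place WB@(0,3)
Op 7: place BK@(4,3)
Op 8: place BK@(4,0)
Per-piece attacks for B:
  BK@(4,0): attacks (4,1) (3,0) (3,1)
  BK@(4,3): attacks (4,4) (4,2) (3,3) (3,4) (3,2)
Union (8 distinct): (3,0) (3,1) (3,2) (3,3) (3,4) (4,1) (4,2) (4,4)

Answer: 8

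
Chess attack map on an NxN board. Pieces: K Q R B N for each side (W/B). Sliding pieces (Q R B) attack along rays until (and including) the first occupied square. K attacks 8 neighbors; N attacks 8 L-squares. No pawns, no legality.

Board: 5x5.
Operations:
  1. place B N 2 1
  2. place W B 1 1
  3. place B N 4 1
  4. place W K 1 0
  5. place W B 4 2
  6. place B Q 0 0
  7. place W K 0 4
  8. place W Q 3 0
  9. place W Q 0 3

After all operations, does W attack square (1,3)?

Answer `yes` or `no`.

Op 1: place BN@(2,1)
Op 2: place WB@(1,1)
Op 3: place BN@(4,1)
Op 4: place WK@(1,0)
Op 5: place WB@(4,2)
Op 6: place BQ@(0,0)
Op 7: place WK@(0,4)
Op 8: place WQ@(3,0)
Op 9: place WQ@(0,3)
Per-piece attacks for W:
  WQ@(0,3): attacks (0,4) (0,2) (0,1) (0,0) (1,3) (2,3) (3,3) (4,3) (1,4) (1,2) (2,1) [ray(0,1) blocked at (0,4); ray(0,-1) blocked at (0,0); ray(1,-1) blocked at (2,1)]
  WK@(0,4): attacks (0,3) (1,4) (1,3)
  WK@(1,0): attacks (1,1) (2,0) (0,0) (2,1) (0,1)
  WB@(1,1): attacks (2,2) (3,3) (4,4) (2,0) (0,2) (0,0) [ray(-1,-1) blocked at (0,0)]
  WQ@(3,0): attacks (3,1) (3,2) (3,3) (3,4) (4,0) (2,0) (1,0) (4,1) (2,1) [ray(-1,0) blocked at (1,0); ray(1,1) blocked at (4,1); ray(-1,1) blocked at (2,1)]
  WB@(4,2): attacks (3,3) (2,4) (3,1) (2,0)
W attacks (1,3): yes

Answer: yes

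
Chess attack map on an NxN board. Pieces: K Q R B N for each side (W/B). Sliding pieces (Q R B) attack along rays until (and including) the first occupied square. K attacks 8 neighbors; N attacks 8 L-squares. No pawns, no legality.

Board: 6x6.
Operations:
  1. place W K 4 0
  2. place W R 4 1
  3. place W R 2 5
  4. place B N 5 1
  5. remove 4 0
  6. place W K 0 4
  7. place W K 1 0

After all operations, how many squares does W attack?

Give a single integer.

Answer: 22

Derivation:
Op 1: place WK@(4,0)
Op 2: place WR@(4,1)
Op 3: place WR@(2,5)
Op 4: place BN@(5,1)
Op 5: remove (4,0)
Op 6: place WK@(0,4)
Op 7: place WK@(1,0)
Per-piece attacks for W:
  WK@(0,4): attacks (0,5) (0,3) (1,4) (1,5) (1,3)
  WK@(1,0): attacks (1,1) (2,0) (0,0) (2,1) (0,1)
  WR@(2,5): attacks (2,4) (2,3) (2,2) (2,1) (2,0) (3,5) (4,5) (5,5) (1,5) (0,5)
  WR@(4,1): attacks (4,2) (4,3) (4,4) (4,5) (4,0) (5,1) (3,1) (2,1) (1,1) (0,1) [ray(1,0) blocked at (5,1)]
Union (22 distinct): (0,0) (0,1) (0,3) (0,5) (1,1) (1,3) (1,4) (1,5) (2,0) (2,1) (2,2) (2,3) (2,4) (3,1) (3,5) (4,0) (4,2) (4,3) (4,4) (4,5) (5,1) (5,5)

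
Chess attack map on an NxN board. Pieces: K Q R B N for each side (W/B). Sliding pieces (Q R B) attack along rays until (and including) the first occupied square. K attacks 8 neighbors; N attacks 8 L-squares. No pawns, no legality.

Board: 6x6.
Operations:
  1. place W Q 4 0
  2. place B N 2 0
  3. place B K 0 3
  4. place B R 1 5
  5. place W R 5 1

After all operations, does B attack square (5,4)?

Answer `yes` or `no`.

Answer: no

Derivation:
Op 1: place WQ@(4,0)
Op 2: place BN@(2,0)
Op 3: place BK@(0,3)
Op 4: place BR@(1,5)
Op 5: place WR@(5,1)
Per-piece attacks for B:
  BK@(0,3): attacks (0,4) (0,2) (1,3) (1,4) (1,2)
  BR@(1,5): attacks (1,4) (1,3) (1,2) (1,1) (1,0) (2,5) (3,5) (4,5) (5,5) (0,5)
  BN@(2,0): attacks (3,2) (4,1) (1,2) (0,1)
B attacks (5,4): no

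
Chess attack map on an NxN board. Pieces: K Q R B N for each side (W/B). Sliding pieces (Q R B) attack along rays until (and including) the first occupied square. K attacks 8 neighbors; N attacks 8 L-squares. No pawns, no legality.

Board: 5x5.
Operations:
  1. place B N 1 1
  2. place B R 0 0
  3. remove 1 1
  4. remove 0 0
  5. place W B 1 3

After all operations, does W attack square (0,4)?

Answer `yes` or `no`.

Op 1: place BN@(1,1)
Op 2: place BR@(0,0)
Op 3: remove (1,1)
Op 4: remove (0,0)
Op 5: place WB@(1,3)
Per-piece attacks for W:
  WB@(1,3): attacks (2,4) (2,2) (3,1) (4,0) (0,4) (0,2)
W attacks (0,4): yes

Answer: yes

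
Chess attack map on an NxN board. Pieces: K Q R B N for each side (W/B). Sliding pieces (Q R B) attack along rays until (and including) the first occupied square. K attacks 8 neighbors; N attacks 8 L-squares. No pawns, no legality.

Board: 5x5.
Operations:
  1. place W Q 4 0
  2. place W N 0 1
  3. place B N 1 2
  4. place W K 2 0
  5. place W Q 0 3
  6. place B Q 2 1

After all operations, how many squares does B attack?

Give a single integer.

Answer: 16

Derivation:
Op 1: place WQ@(4,0)
Op 2: place WN@(0,1)
Op 3: place BN@(1,2)
Op 4: place WK@(2,0)
Op 5: place WQ@(0,3)
Op 6: place BQ@(2,1)
Per-piece attacks for B:
  BN@(1,2): attacks (2,4) (3,3) (0,4) (2,0) (3,1) (0,0)
  BQ@(2,1): attacks (2,2) (2,3) (2,4) (2,0) (3,1) (4,1) (1,1) (0,1) (3,2) (4,3) (3,0) (1,2) (1,0) [ray(0,-1) blocked at (2,0); ray(-1,0) blocked at (0,1); ray(-1,1) blocked at (1,2)]
Union (16 distinct): (0,0) (0,1) (0,4) (1,0) (1,1) (1,2) (2,0) (2,2) (2,3) (2,4) (3,0) (3,1) (3,2) (3,3) (4,1) (4,3)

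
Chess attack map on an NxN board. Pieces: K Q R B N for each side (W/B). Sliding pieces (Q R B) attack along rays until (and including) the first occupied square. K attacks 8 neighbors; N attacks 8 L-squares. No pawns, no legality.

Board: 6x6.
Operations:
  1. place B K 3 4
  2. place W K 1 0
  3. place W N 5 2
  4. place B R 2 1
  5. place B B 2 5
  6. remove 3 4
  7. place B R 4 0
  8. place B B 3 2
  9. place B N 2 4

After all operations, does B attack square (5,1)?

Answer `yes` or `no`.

Answer: yes

Derivation:
Op 1: place BK@(3,4)
Op 2: place WK@(1,0)
Op 3: place WN@(5,2)
Op 4: place BR@(2,1)
Op 5: place BB@(2,5)
Op 6: remove (3,4)
Op 7: place BR@(4,0)
Op 8: place BB@(3,2)
Op 9: place BN@(2,4)
Per-piece attacks for B:
  BR@(2,1): attacks (2,2) (2,3) (2,4) (2,0) (3,1) (4,1) (5,1) (1,1) (0,1) [ray(0,1) blocked at (2,4)]
  BN@(2,4): attacks (4,5) (0,5) (3,2) (4,3) (1,2) (0,3)
  BB@(2,5): attacks (3,4) (4,3) (5,2) (1,4) (0,3) [ray(1,-1) blocked at (5,2)]
  BB@(3,2): attacks (4,3) (5,4) (4,1) (5,0) (2,3) (1,4) (0,5) (2,1) [ray(-1,-1) blocked at (2,1)]
  BR@(4,0): attacks (4,1) (4,2) (4,3) (4,4) (4,5) (5,0) (3,0) (2,0) (1,0) [ray(-1,0) blocked at (1,0)]
B attacks (5,1): yes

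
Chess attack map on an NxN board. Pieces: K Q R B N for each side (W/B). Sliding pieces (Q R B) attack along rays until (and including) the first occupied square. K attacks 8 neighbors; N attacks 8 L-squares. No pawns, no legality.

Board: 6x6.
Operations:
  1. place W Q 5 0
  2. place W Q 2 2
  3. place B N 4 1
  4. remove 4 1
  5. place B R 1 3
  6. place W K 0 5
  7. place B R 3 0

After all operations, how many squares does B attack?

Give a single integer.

Answer: 18

Derivation:
Op 1: place WQ@(5,0)
Op 2: place WQ@(2,2)
Op 3: place BN@(4,1)
Op 4: remove (4,1)
Op 5: place BR@(1,3)
Op 6: place WK@(0,5)
Op 7: place BR@(3,0)
Per-piece attacks for B:
  BR@(1,3): attacks (1,4) (1,5) (1,2) (1,1) (1,0) (2,3) (3,3) (4,3) (5,3) (0,3)
  BR@(3,0): attacks (3,1) (3,2) (3,3) (3,4) (3,5) (4,0) (5,0) (2,0) (1,0) (0,0) [ray(1,0) blocked at (5,0)]
Union (18 distinct): (0,0) (0,3) (1,0) (1,1) (1,2) (1,4) (1,5) (2,0) (2,3) (3,1) (3,2) (3,3) (3,4) (3,5) (4,0) (4,3) (5,0) (5,3)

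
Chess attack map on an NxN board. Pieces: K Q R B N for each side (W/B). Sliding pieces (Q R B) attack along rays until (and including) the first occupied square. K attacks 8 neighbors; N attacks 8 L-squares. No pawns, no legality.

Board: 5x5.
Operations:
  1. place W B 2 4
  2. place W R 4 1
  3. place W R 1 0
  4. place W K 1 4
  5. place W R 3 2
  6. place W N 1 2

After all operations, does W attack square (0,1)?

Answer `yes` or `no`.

Op 1: place WB@(2,4)
Op 2: place WR@(4,1)
Op 3: place WR@(1,0)
Op 4: place WK@(1,4)
Op 5: place WR@(3,2)
Op 6: place WN@(1,2)
Per-piece attacks for W:
  WR@(1,0): attacks (1,1) (1,2) (2,0) (3,0) (4,0) (0,0) [ray(0,1) blocked at (1,2)]
  WN@(1,2): attacks (2,4) (3,3) (0,4) (2,0) (3,1) (0,0)
  WK@(1,4): attacks (1,3) (2,4) (0,4) (2,3) (0,3)
  WB@(2,4): attacks (3,3) (4,2) (1,3) (0,2)
  WR@(3,2): attacks (3,3) (3,4) (3,1) (3,0) (4,2) (2,2) (1,2) [ray(-1,0) blocked at (1,2)]
  WR@(4,1): attacks (4,2) (4,3) (4,4) (4,0) (3,1) (2,1) (1,1) (0,1)
W attacks (0,1): yes

Answer: yes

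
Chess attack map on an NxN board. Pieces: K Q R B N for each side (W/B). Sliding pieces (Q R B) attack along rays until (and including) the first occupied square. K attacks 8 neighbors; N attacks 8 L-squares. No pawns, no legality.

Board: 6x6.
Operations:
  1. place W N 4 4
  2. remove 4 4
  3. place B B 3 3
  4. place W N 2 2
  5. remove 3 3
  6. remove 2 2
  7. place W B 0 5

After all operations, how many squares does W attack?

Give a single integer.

Op 1: place WN@(4,4)
Op 2: remove (4,4)
Op 3: place BB@(3,3)
Op 4: place WN@(2,2)
Op 5: remove (3,3)
Op 6: remove (2,2)
Op 7: place WB@(0,5)
Per-piece attacks for W:
  WB@(0,5): attacks (1,4) (2,3) (3,2) (4,1) (5,0)
Union (5 distinct): (1,4) (2,3) (3,2) (4,1) (5,0)

Answer: 5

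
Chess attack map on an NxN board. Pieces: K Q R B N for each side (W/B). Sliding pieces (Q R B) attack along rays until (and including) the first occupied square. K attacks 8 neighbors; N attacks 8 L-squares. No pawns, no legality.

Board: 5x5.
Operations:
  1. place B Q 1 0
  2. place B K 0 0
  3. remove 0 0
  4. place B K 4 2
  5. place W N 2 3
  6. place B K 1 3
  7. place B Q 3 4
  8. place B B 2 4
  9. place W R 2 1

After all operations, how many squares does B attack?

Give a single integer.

Answer: 23

Derivation:
Op 1: place BQ@(1,0)
Op 2: place BK@(0,0)
Op 3: remove (0,0)
Op 4: place BK@(4,2)
Op 5: place WN@(2,3)
Op 6: place BK@(1,3)
Op 7: place BQ@(3,4)
Op 8: place BB@(2,4)
Op 9: place WR@(2,1)
Per-piece attacks for B:
  BQ@(1,0): attacks (1,1) (1,2) (1,3) (2,0) (3,0) (4,0) (0,0) (2,1) (0,1) [ray(0,1) blocked at (1,3); ray(1,1) blocked at (2,1)]
  BK@(1,3): attacks (1,4) (1,2) (2,3) (0,3) (2,4) (2,2) (0,4) (0,2)
  BB@(2,4): attacks (3,3) (4,2) (1,3) [ray(1,-1) blocked at (4,2); ray(-1,-1) blocked at (1,3)]
  BQ@(3,4): attacks (3,3) (3,2) (3,1) (3,0) (4,4) (2,4) (4,3) (2,3) [ray(-1,0) blocked at (2,4); ray(-1,-1) blocked at (2,3)]
  BK@(4,2): attacks (4,3) (4,1) (3,2) (3,3) (3,1)
Union (23 distinct): (0,0) (0,1) (0,2) (0,3) (0,4) (1,1) (1,2) (1,3) (1,4) (2,0) (2,1) (2,2) (2,3) (2,4) (3,0) (3,1) (3,2) (3,3) (4,0) (4,1) (4,2) (4,3) (4,4)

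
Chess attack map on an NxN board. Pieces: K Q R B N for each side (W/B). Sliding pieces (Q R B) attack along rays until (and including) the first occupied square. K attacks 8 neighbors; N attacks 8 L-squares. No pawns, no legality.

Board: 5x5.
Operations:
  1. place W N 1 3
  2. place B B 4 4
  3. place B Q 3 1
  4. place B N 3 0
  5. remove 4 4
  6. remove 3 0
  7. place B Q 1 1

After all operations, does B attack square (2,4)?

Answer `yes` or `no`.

Answer: no

Derivation:
Op 1: place WN@(1,3)
Op 2: place BB@(4,4)
Op 3: place BQ@(3,1)
Op 4: place BN@(3,0)
Op 5: remove (4,4)
Op 6: remove (3,0)
Op 7: place BQ@(1,1)
Per-piece attacks for B:
  BQ@(1,1): attacks (1,2) (1,3) (1,0) (2,1) (3,1) (0,1) (2,2) (3,3) (4,4) (2,0) (0,2) (0,0) [ray(0,1) blocked at (1,3); ray(1,0) blocked at (3,1)]
  BQ@(3,1): attacks (3,2) (3,3) (3,4) (3,0) (4,1) (2,1) (1,1) (4,2) (4,0) (2,2) (1,3) (2,0) [ray(-1,0) blocked at (1,1); ray(-1,1) blocked at (1,3)]
B attacks (2,4): no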